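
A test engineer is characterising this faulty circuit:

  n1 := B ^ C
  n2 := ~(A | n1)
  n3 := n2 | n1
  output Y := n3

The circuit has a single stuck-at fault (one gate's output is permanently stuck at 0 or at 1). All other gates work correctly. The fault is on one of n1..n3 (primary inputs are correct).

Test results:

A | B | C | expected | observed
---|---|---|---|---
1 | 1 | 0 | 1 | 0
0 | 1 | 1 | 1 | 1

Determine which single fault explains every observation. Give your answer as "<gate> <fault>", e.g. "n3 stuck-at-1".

Fault-free values for test 1 (A=1, B=1, C=0): n1=1, n2=0, n3=1, giving Y=1. Observed 0.
Test 1: faults giving observed 0 are {n1 stuck-at-0, n3 stuck-at-0}.
Test 2 (A=0, B=1, C=1): fault-free n1=0, n2=1, n3=1 → 1; observed 1. Eliminates n3 stuck-at-0.
Only n1 stuck-at-0 is consistent with every test.

n1 stuck-at-0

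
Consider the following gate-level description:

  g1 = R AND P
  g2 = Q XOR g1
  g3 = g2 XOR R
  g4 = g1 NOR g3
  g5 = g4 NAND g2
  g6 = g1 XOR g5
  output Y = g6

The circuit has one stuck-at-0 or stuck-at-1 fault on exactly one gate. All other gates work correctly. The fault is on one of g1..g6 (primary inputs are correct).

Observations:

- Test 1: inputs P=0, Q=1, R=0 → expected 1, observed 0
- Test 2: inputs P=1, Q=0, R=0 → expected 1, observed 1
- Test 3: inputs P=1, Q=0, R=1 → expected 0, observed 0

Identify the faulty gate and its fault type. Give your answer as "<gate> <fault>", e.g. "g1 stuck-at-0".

Fault-free values for test 1 (P=0, Q=1, R=0): g1=0, g2=1, g3=1, g4=0, g5=1, g6=1, giving Y=1. Observed 0.
Test 1: faults giving observed 0 are {g1 stuck-at-1, g3 stuck-at-0, g4 stuck-at-1, g5 stuck-at-0, g6 stuck-at-0}.
Test 2 (P=1, Q=0, R=0): fault-free g1=0, g2=0, g3=0, g4=1, g5=1, g6=1 → 1; observed 1. Eliminates g1 stuck-at-1, g5 stuck-at-0, g6 stuck-at-0.
Test 3 (P=1, Q=0, R=1): fault-free g1=1, g2=1, g3=0, g4=0, g5=1, g6=0 → 0; observed 0. Eliminates g4 stuck-at-1.
Only g3 stuck-at-0 is consistent with every test.

g3 stuck-at-0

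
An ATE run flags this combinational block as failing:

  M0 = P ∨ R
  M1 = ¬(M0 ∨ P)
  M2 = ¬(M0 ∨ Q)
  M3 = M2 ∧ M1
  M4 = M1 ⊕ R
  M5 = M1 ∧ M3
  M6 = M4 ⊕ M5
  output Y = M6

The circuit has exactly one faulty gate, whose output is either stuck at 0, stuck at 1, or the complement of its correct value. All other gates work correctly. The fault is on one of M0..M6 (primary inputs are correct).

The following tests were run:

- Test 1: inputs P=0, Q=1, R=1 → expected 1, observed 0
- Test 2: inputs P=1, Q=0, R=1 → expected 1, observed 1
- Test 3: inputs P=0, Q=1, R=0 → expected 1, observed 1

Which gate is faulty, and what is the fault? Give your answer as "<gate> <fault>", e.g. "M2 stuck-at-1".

Fault-free values for test 1 (P=0, Q=1, R=1): M0=1, M1=0, M2=0, M3=0, M4=1, M5=0, M6=1, giving Y=1. Observed 0.
Test 1: faults giving observed 0 are {M0 stuck-at-0, M0 inverted output, M1 stuck-at-1, M1 inverted output, M4 stuck-at-0, M4 inverted output, M5 stuck-at-1, M5 inverted output, M6 stuck-at-0, M6 inverted output}.
Test 2 (P=1, Q=0, R=1): fault-free M0=1, M1=0, M2=0, M3=0, M4=1, M5=0, M6=1 → 1; observed 1. Eliminates M1 stuck-at-1, M1 inverted output, M4 stuck-at-0, M4 inverted output, M5 stuck-at-1, M5 inverted output, M6 stuck-at-0, M6 inverted output.
Test 3 (P=0, Q=1, R=0): fault-free M0=0, M1=1, M2=0, M3=0, M4=1, M5=0, M6=1 → 1; observed 1. Eliminates M0 inverted output.
Only M0 stuck-at-0 is consistent with every test.

M0 stuck-at-0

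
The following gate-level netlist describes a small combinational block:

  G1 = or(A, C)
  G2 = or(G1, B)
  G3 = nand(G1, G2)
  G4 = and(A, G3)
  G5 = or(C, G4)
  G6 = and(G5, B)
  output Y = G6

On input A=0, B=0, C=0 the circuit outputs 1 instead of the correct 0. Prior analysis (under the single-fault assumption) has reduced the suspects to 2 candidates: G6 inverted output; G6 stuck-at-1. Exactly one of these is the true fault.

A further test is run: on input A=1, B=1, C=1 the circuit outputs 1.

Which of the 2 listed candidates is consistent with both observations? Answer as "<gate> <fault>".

G6 stuck-at-1

Evaluate each candidate on input A=1, B=1, C=1:
  G6 inverted output: G1=1, G2=1, G3=0, G4=0, G5=1, G6=0 [inverted output] → 0 — eliminated
  G6 stuck-at-1: G1=1, G2=1, G3=0, G4=0, G5=1, G6=1 [stuck-at-1] → 1 — matches
Only G6 stuck-at-1 reproduces the observed 1.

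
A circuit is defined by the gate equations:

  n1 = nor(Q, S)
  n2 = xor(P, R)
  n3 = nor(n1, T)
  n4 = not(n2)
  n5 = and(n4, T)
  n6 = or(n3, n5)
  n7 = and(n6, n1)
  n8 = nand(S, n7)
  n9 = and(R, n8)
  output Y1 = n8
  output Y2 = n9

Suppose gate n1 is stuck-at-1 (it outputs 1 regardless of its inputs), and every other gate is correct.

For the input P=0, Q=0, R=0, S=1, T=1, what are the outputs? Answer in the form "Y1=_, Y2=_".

Propagate with n1 forced: n1=1 [stuck-at-1], n2=0, n3=0, n4=1, n5=1, n6=1, n7=1, n8=0, n9=0.
So the outputs are Y1=0, Y2=0. (Without the fault they would be Y1=1, Y2=0.)

Y1=0, Y2=0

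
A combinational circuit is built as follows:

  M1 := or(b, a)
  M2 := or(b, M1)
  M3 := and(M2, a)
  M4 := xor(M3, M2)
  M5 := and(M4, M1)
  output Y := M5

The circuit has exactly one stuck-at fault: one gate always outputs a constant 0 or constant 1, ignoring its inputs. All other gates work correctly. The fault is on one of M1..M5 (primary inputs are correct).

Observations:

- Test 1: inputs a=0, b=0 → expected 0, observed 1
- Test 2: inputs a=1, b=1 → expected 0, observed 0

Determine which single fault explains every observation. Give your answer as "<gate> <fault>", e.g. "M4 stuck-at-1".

Fault-free values for test 1 (a=0, b=0): M1=0, M2=0, M3=0, M4=0, M5=0, giving Y=0. Observed 1.
Test 1: faults giving observed 1 are {M1 stuck-at-1, M5 stuck-at-1}.
Test 2 (a=1, b=1): fault-free M1=1, M2=1, M3=1, M4=0, M5=0 → 0; observed 0. Eliminates M5 stuck-at-1.
Only M1 stuck-at-1 is consistent with every test.

M1 stuck-at-1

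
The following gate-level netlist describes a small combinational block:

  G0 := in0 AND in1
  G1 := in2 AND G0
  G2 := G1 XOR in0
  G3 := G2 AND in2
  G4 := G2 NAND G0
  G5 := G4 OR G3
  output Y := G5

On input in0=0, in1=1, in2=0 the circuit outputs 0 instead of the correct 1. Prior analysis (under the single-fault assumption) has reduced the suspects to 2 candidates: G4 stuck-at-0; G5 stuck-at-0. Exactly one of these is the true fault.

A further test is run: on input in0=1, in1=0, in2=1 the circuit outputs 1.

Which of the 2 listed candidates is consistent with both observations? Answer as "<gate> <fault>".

G4 stuck-at-0

Evaluate each candidate on input in0=1, in1=0, in2=1:
  G4 stuck-at-0: G0=0, G1=0, G2=1, G3=1, G4=0 [stuck-at-0], G5=1 → 1 — matches
  G5 stuck-at-0: G0=0, G1=0, G2=1, G3=1, G4=1, G5=0 [stuck-at-0] → 0 — eliminated
Only G4 stuck-at-0 reproduces the observed 1.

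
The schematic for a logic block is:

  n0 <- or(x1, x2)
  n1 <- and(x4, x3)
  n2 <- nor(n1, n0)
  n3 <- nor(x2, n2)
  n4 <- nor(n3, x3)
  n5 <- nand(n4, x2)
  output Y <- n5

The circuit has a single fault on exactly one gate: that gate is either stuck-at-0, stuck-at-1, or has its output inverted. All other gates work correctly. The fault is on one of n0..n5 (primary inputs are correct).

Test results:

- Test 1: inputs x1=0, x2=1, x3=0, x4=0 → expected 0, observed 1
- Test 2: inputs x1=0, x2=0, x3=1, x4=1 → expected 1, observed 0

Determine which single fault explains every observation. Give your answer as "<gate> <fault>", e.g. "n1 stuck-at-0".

n5 inverted output

Fault-free values for test 1 (x1=0, x2=1, x3=0, x4=0): n0=1, n1=0, n2=0, n3=0, n4=1, n5=0, giving Y=0. Observed 1.
Test 1: faults giving observed 1 are {n3 stuck-at-1, n3 inverted output, n4 stuck-at-0, n4 inverted output, n5 stuck-at-1, n5 inverted output}.
Test 2 (x1=0, x2=0, x3=1, x4=1): fault-free n0=0, n1=1, n2=0, n3=1, n4=0, n5=1 → 1; observed 0. Eliminates n3 stuck-at-1, n3 inverted output, n4 stuck-at-0, n4 inverted output, n5 stuck-at-1.
Only n5 inverted output is consistent with every test.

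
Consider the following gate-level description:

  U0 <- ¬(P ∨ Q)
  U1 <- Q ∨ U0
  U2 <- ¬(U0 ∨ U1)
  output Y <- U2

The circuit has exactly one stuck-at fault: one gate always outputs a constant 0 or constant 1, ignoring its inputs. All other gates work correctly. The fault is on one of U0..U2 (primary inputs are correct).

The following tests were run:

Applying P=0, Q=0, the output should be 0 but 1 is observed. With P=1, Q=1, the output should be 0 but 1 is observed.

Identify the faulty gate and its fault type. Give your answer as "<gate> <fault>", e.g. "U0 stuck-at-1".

Fault-free values for test 1 (P=0, Q=0): U0=1, U1=1, U2=0, giving Y=0. Observed 1.
Test 1: faults giving observed 1 are {U0 stuck-at-0, U2 stuck-at-1}.
Test 2 (P=1, Q=1): fault-free U0=0, U1=1, U2=0 → 0; observed 1. Eliminates U0 stuck-at-0.
Only U2 stuck-at-1 is consistent with every test.

U2 stuck-at-1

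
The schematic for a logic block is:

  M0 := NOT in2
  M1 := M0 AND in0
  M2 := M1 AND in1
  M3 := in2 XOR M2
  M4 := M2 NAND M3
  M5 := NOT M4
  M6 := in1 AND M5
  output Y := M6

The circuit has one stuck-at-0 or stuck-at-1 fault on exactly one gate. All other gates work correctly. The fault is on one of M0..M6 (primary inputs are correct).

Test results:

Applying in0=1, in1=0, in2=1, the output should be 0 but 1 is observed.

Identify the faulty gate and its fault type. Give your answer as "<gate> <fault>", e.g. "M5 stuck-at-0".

Fault-free values for test 1 (in0=1, in1=0, in2=1): M0=0, M1=0, M2=0, M3=1, M4=1, M5=0, M6=0, giving Y=0. Observed 1.
Test 1: faults giving observed 1 are {M6 stuck-at-1}.
Only M6 stuck-at-1 is consistent with every test.

M6 stuck-at-1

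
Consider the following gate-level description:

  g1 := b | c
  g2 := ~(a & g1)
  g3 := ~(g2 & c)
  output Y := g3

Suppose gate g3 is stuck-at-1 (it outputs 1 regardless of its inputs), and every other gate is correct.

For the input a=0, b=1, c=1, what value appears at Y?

1

Propagate with g3 forced: g1=1, g2=1, g3=1 [stuck-at-1].
So Y = 1. (Without the fault it would be 0.)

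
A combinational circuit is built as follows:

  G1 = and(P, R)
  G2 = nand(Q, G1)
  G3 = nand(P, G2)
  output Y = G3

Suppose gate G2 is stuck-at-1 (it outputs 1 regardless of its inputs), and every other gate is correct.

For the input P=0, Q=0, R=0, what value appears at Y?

1

Propagate with G2 forced: G1=0, G2=1 [stuck-at-1], G3=1.
So Y = 1. (Same as the fault-free value — the fault is masked on this input.)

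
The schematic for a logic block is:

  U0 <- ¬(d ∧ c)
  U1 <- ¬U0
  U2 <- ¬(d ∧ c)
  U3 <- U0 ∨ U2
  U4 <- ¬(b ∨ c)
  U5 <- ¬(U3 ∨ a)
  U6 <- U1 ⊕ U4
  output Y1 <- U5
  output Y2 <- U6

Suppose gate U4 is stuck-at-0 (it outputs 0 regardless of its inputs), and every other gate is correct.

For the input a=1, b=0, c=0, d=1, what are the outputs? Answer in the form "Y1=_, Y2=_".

Propagate with U4 forced: U0=1, U1=0, U2=1, U3=1, U4=0 [stuck-at-0], U5=0, U6=0.
So the outputs are Y1=0, Y2=0. (Without the fault they would be Y1=0, Y2=1.)

Y1=0, Y2=0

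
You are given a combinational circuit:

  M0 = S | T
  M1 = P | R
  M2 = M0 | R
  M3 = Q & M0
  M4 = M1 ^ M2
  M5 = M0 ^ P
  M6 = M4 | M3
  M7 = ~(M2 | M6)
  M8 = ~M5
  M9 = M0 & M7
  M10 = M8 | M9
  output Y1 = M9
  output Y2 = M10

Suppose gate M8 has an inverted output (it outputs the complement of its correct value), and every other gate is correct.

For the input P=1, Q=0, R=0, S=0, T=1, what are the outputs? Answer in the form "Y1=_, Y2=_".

Propagate with M8 forced: M0=1, M1=1, M2=1, M3=0, M4=0, M5=0, M6=0, M7=0, M8=0 [inverted output], M9=0, M10=0.
So the outputs are Y1=0, Y2=0. (Without the fault they would be Y1=0, Y2=1.)

Y1=0, Y2=0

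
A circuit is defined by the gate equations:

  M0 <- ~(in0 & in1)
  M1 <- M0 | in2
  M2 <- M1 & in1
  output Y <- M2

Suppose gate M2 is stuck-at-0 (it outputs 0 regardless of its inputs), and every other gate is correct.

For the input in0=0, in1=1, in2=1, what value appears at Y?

Propagate with M2 forced: M0=1, M1=1, M2=0 [stuck-at-0].
So Y = 0. (Without the fault it would be 1.)

0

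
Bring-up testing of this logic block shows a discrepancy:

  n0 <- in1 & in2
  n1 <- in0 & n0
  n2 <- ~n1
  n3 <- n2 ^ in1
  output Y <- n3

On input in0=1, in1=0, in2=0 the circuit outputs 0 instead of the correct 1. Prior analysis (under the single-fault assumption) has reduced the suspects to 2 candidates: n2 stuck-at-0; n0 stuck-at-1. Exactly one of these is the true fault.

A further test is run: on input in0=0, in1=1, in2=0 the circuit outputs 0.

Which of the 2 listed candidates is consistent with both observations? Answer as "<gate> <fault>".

Evaluate each candidate on input in0=0, in1=1, in2=0:
  n2 stuck-at-0: n0=0, n1=0, n2=0 [stuck-at-0], n3=1 → 1 — eliminated
  n0 stuck-at-1: n0=1 [stuck-at-1], n1=0, n2=1, n3=0 → 0 — matches
Only n0 stuck-at-1 reproduces the observed 0.

n0 stuck-at-1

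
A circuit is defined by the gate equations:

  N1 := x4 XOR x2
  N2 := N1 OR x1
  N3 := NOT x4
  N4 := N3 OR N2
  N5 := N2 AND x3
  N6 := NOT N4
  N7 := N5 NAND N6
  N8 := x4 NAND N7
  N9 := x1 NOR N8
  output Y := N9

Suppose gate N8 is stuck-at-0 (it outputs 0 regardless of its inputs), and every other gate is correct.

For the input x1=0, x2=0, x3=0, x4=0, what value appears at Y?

Propagate with N8 forced: N1=0, N2=0, N3=1, N4=1, N5=0, N6=0, N7=1, N8=0 [stuck-at-0], N9=1.
So Y = 1. (Without the fault it would be 0.)

1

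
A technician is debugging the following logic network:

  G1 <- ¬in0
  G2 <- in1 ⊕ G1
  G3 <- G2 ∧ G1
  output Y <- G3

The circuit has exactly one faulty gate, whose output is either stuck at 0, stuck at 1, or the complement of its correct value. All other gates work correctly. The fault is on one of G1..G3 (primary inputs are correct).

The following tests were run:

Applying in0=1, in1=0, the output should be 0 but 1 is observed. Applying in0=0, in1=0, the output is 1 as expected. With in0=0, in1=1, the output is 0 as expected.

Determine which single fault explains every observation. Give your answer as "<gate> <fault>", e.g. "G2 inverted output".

Fault-free values for test 1 (in0=1, in1=0): G1=0, G2=0, G3=0, giving Y=0. Observed 1.
Test 1: faults giving observed 1 are {G1 stuck-at-1, G1 inverted output, G3 stuck-at-1, G3 inverted output}.
Test 2 (in0=0, in1=0): fault-free G1=1, G2=1, G3=1 → 1; observed 1. Eliminates G1 inverted output, G3 inverted output.
Test 3 (in0=0, in1=1): fault-free G1=1, G2=0, G3=0 → 0; observed 0. Eliminates G3 stuck-at-1.
Only G1 stuck-at-1 is consistent with every test.

G1 stuck-at-1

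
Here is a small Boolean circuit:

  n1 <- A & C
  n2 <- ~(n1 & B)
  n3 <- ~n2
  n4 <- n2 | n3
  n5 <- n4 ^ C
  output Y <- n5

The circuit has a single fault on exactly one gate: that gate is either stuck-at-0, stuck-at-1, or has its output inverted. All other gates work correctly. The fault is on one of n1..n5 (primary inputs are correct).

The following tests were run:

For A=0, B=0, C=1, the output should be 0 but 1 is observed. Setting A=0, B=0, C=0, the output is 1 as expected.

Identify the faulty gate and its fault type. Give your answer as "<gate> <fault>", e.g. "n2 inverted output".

Fault-free values for test 1 (A=0, B=0, C=1): n1=0, n2=1, n3=0, n4=1, n5=0, giving Y=0. Observed 1.
Test 1: faults giving observed 1 are {n4 stuck-at-0, n4 inverted output, n5 stuck-at-1, n5 inverted output}.
Test 2 (A=0, B=0, C=0): fault-free n1=0, n2=1, n3=0, n4=1, n5=1 → 1; observed 1. Eliminates n4 stuck-at-0, n4 inverted output, n5 inverted output.
Only n5 stuck-at-1 is consistent with every test.

n5 stuck-at-1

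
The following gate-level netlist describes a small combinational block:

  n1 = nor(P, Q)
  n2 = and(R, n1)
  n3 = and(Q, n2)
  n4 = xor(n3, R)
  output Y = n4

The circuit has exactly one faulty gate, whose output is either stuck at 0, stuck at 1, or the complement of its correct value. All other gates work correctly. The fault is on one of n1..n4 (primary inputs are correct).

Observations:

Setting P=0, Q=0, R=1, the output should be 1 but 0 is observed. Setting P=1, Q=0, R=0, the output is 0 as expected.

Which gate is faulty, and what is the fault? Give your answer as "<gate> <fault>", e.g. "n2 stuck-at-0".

Fault-free values for test 1 (P=0, Q=0, R=1): n1=1, n2=1, n3=0, n4=1, giving Y=1. Observed 0.
Test 1: faults giving observed 0 are {n3 stuck-at-1, n3 inverted output, n4 stuck-at-0, n4 inverted output}.
Test 2 (P=1, Q=0, R=0): fault-free n1=0, n2=0, n3=0, n4=0 → 0; observed 0. Eliminates n3 stuck-at-1, n3 inverted output, n4 inverted output.
Only n4 stuck-at-0 is consistent with every test.

n4 stuck-at-0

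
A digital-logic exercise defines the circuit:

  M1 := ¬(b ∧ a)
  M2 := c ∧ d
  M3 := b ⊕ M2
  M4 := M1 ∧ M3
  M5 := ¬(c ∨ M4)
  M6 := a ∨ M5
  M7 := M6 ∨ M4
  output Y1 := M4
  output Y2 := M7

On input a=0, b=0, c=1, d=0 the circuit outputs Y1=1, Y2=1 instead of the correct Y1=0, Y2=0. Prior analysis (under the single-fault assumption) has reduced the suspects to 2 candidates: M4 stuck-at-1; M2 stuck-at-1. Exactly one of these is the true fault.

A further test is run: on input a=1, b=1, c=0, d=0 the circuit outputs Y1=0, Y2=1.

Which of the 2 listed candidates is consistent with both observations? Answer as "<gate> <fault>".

M2 stuck-at-1

Evaluate each candidate on input a=1, b=1, c=0, d=0:
  M4 stuck-at-1: M1=0, M2=0, M3=1, M4=1 [stuck-at-1], M5=0, M6=1, M7=1 → Y1=1, Y2=1 — eliminated
  M2 stuck-at-1: M1=0, M2=1 [stuck-at-1], M3=0, M4=0, M5=1, M6=1, M7=1 → Y1=0, Y2=1 — matches
Only M2 stuck-at-1 reproduces the observed Y1=0, Y2=1.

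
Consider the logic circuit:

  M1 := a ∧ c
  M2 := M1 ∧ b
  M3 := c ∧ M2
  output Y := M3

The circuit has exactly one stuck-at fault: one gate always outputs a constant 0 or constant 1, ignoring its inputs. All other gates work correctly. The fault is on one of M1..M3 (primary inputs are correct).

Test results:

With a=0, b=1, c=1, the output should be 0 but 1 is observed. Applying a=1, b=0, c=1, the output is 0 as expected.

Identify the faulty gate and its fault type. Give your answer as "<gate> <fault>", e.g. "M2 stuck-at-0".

Fault-free values for test 1 (a=0, b=1, c=1): M1=0, M2=0, M3=0, giving Y=0. Observed 1.
Test 1: faults giving observed 1 are {M1 stuck-at-1, M2 stuck-at-1, M3 stuck-at-1}.
Test 2 (a=1, b=0, c=1): fault-free M1=1, M2=0, M3=0 → 0; observed 0. Eliminates M2 stuck-at-1, M3 stuck-at-1.
Only M1 stuck-at-1 is consistent with every test.

M1 stuck-at-1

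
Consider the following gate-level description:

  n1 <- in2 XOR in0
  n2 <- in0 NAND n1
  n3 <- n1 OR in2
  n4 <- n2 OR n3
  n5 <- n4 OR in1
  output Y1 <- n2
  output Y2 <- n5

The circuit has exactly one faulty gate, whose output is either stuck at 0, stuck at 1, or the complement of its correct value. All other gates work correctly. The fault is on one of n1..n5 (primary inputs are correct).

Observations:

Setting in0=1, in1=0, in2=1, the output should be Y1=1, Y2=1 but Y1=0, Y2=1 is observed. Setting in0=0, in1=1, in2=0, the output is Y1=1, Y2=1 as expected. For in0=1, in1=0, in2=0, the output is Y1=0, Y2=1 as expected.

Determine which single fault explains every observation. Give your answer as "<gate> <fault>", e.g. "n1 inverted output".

n1 stuck-at-1

Fault-free values for test 1 (in0=1, in1=0, in2=1): n1=0, n2=1, n3=1, n4=1, n5=1, giving Y1=1, Y2=1. Observed Y1=0, Y2=1.
Test 1: faults giving observed Y1=0, Y2=1 are {n1 stuck-at-1, n1 inverted output, n2 stuck-at-0, n2 inverted output}.
Test 2 (in0=0, in1=1, in2=0): fault-free n1=0, n2=1, n3=0, n4=1, n5=1 → Y1=1, Y2=1; observed Y1=1, Y2=1. Eliminates n2 stuck-at-0, n2 inverted output.
Test 3 (in0=1, in1=0, in2=0): fault-free n1=1, n2=0, n3=1, n4=1, n5=1 → Y1=0, Y2=1; observed Y1=0, Y2=1. Eliminates n1 inverted output.
Only n1 stuck-at-1 is consistent with every test.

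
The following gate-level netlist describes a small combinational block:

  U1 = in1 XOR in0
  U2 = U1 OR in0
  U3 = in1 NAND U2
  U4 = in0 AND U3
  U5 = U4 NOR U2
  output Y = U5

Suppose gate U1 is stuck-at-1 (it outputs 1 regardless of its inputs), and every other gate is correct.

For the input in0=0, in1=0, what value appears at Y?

Propagate with U1 forced: U1=1 [stuck-at-1], U2=1, U3=1, U4=0, U5=0.
So Y = 0. (Without the fault it would be 1.)

0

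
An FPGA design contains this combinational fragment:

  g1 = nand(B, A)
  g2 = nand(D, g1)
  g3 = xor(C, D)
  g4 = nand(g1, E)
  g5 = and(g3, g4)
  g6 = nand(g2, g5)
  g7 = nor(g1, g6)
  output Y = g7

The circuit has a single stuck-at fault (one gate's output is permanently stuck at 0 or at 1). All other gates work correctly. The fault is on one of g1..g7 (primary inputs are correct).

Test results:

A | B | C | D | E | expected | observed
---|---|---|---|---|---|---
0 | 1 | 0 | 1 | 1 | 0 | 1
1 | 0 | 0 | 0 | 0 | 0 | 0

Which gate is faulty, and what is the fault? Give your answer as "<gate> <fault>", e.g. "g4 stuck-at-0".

Fault-free values for test 1 (A=0, B=1, C=0, D=1, E=1): g1=1, g2=0, g3=1, g4=0, g5=0, g6=1, g7=0, giving Y=0. Observed 1.
Test 1: faults giving observed 1 are {g1 stuck-at-0, g7 stuck-at-1}.
Test 2 (A=1, B=0, C=0, D=0, E=0): fault-free g1=1, g2=1, g3=0, g4=1, g5=0, g6=1, g7=0 → 0; observed 0. Eliminates g7 stuck-at-1.
Only g1 stuck-at-0 is consistent with every test.

g1 stuck-at-0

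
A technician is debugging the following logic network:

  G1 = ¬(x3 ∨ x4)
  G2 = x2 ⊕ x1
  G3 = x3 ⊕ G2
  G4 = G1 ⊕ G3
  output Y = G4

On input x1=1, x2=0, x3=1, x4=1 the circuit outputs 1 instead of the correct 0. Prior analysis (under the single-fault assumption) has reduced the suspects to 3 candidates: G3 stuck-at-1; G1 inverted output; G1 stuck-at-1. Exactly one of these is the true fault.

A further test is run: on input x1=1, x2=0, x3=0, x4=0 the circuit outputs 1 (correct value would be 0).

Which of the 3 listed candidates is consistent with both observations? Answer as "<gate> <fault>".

G1 inverted output

Evaluate each candidate on input x1=1, x2=0, x3=0, x4=0:
  G3 stuck-at-1: G1=1, G2=1, G3=1 [stuck-at-1], G4=0 → 0 — eliminated
  G1 inverted output: G1=0 [inverted output], G2=1, G3=1, G4=1 → 1 — matches
  G1 stuck-at-1: G1=1 [stuck-at-1], G2=1, G3=1, G4=0 → 0 — eliminated
Only G1 inverted output reproduces the observed 1.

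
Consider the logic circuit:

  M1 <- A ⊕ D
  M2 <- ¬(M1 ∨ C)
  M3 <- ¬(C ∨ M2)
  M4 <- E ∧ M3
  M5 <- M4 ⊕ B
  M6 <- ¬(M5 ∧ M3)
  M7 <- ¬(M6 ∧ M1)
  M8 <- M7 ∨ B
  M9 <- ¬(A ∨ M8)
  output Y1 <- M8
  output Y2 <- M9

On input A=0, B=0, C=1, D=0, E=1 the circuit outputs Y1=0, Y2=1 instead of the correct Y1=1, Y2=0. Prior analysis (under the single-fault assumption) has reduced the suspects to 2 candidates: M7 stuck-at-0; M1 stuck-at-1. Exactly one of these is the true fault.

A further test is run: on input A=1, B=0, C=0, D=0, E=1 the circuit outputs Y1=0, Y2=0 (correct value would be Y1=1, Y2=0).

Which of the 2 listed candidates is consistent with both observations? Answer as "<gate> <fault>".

M7 stuck-at-0

Evaluate each candidate on input A=1, B=0, C=0, D=0, E=1:
  M7 stuck-at-0: M1=1, M2=0, M3=1, M4=1, M5=1, M6=0, M7=0 [stuck-at-0], M8=0, M9=0 → Y1=0, Y2=0 — matches
  M1 stuck-at-1: M1=1 [stuck-at-1], M2=0, M3=1, M4=1, M5=1, M6=0, M7=1, M8=1, M9=0 → Y1=1, Y2=0 — eliminated
Only M7 stuck-at-0 reproduces the observed Y1=0, Y2=0.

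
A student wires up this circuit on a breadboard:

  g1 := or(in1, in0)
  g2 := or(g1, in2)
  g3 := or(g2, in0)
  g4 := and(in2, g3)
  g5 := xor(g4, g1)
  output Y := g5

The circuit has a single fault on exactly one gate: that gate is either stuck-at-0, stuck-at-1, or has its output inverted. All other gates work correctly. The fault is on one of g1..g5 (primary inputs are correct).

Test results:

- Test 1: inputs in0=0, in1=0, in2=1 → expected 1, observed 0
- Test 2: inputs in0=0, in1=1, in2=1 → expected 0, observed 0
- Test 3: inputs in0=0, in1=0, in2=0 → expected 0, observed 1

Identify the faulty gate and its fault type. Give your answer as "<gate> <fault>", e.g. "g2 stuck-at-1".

g1 stuck-at-1

Fault-free values for test 1 (in0=0, in1=0, in2=1): g1=0, g2=1, g3=1, g4=1, g5=1, giving Y=1. Observed 0.
Test 1: faults giving observed 0 are {g1 stuck-at-1, g1 inverted output, g2 stuck-at-0, g2 inverted output, g3 stuck-at-0, g3 inverted output, g4 stuck-at-0, g4 inverted output, g5 stuck-at-0, g5 inverted output}.
Test 2 (in0=0, in1=1, in2=1): fault-free g1=1, g2=1, g3=1, g4=1, g5=0 → 0; observed 0. Eliminates g1 inverted output, g2 stuck-at-0, g2 inverted output, g3 stuck-at-0, g3 inverted output, g4 stuck-at-0, g4 inverted output, g5 inverted output.
Test 3 (in0=0, in1=0, in2=0): fault-free g1=0, g2=0, g3=0, g4=0, g5=0 → 0; observed 1. Eliminates g5 stuck-at-0.
Only g1 stuck-at-1 is consistent with every test.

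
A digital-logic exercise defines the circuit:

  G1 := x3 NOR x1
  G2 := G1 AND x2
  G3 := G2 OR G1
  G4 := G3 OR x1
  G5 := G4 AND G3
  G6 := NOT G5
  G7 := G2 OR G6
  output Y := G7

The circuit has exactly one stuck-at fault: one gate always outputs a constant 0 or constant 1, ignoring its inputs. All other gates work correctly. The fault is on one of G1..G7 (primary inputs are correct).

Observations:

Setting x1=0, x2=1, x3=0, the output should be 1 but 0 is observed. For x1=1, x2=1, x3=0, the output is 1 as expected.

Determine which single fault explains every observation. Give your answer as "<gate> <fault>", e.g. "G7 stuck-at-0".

Fault-free values for test 1 (x1=0, x2=1, x3=0): G1=1, G2=1, G3=1, G4=1, G5=1, G6=0, G7=1, giving Y=1. Observed 0.
Test 1: faults giving observed 0 are {G2 stuck-at-0, G7 stuck-at-0}.
Test 2 (x1=1, x2=1, x3=0): fault-free G1=0, G2=0, G3=0, G4=1, G5=0, G6=1, G7=1 → 1; observed 1. Eliminates G7 stuck-at-0.
Only G2 stuck-at-0 is consistent with every test.

G2 stuck-at-0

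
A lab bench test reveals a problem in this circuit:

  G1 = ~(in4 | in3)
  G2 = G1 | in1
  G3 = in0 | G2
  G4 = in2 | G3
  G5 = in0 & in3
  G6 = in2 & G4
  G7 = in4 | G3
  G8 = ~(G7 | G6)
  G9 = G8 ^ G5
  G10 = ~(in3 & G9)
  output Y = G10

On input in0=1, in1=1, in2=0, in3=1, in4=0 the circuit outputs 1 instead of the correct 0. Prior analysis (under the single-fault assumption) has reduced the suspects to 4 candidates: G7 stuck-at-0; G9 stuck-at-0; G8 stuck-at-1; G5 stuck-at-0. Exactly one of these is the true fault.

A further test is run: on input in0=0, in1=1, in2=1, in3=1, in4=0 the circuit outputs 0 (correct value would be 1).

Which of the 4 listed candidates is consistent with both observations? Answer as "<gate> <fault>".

G8 stuck-at-1

Evaluate each candidate on input in0=0, in1=1, in2=1, in3=1, in4=0:
  G7 stuck-at-0: G1=0, G2=1, G3=1, G4=1, G5=0, G6=1, G7=0 [stuck-at-0], G8=0, G9=0, G10=1 → 1 — eliminated
  G9 stuck-at-0: G1=0, G2=1, G3=1, G4=1, G5=0, G6=1, G7=1, G8=0, G9=0 [stuck-at-0], G10=1 → 1 — eliminated
  G8 stuck-at-1: G1=0, G2=1, G3=1, G4=1, G5=0, G6=1, G7=1, G8=1 [stuck-at-1], G9=1, G10=0 → 0 — matches
  G5 stuck-at-0: G1=0, G2=1, G3=1, G4=1, G5=0 [stuck-at-0], G6=1, G7=1, G8=0, G9=0, G10=1 → 1 — eliminated
Only G8 stuck-at-1 reproduces the observed 0.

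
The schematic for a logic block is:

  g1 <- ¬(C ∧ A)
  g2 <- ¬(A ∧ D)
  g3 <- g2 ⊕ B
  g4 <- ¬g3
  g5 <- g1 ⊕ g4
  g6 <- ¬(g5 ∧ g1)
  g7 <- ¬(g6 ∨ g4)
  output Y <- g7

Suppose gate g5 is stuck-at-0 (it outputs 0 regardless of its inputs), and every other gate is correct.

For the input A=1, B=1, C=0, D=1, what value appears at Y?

0

Propagate with g5 forced: g1=1, g2=0, g3=1, g4=0, g5=0 [stuck-at-0], g6=1, g7=0.
So Y = 0. (Without the fault it would be 1.)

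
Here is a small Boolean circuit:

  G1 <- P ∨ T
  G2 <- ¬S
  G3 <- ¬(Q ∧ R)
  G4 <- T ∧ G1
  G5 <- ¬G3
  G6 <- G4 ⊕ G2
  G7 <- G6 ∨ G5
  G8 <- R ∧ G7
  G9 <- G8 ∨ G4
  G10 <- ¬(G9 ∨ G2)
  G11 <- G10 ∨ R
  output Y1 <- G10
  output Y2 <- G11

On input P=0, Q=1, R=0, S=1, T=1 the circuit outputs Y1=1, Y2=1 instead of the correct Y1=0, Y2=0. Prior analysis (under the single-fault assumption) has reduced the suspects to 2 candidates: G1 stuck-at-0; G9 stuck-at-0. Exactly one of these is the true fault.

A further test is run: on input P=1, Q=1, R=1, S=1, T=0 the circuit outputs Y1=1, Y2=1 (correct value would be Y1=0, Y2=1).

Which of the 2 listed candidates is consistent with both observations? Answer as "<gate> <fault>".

Evaluate each candidate on input P=1, Q=1, R=1, S=1, T=0:
  G1 stuck-at-0: G1=0 [stuck-at-0], G2=0, G3=0, G4=0, G5=1, G6=0, G7=1, G8=1, G9=1, G10=0, G11=1 → Y1=0, Y2=1 — eliminated
  G9 stuck-at-0: G1=1, G2=0, G3=0, G4=0, G5=1, G6=0, G7=1, G8=1, G9=0 [stuck-at-0], G10=1, G11=1 → Y1=1, Y2=1 — matches
Only G9 stuck-at-0 reproduces the observed Y1=1, Y2=1.

G9 stuck-at-0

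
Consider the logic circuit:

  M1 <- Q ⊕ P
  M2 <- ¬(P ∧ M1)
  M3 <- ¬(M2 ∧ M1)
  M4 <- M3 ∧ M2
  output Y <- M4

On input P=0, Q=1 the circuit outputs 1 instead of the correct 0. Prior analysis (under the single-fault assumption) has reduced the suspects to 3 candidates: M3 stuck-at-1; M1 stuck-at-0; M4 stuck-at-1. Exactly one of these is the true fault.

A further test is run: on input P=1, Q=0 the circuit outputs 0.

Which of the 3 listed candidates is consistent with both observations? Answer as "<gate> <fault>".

Evaluate each candidate on input P=1, Q=0:
  M3 stuck-at-1: M1=1, M2=0, M3=1 [stuck-at-1], M4=0 → 0 — matches
  M1 stuck-at-0: M1=0 [stuck-at-0], M2=1, M3=1, M4=1 → 1 — eliminated
  M4 stuck-at-1: M1=1, M2=0, M3=1, M4=1 [stuck-at-1] → 1 — eliminated
Only M3 stuck-at-1 reproduces the observed 0.

M3 stuck-at-1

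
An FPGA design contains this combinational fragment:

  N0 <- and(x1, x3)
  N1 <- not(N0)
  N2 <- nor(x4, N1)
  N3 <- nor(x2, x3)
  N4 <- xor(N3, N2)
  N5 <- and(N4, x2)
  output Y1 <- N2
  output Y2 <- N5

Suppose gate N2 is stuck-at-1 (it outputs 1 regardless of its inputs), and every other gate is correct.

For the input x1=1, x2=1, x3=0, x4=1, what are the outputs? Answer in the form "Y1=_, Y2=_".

Y1=1, Y2=1

Propagate with N2 forced: N0=0, N1=1, N2=1 [stuck-at-1], N3=0, N4=1, N5=1.
So the outputs are Y1=1, Y2=1. (Without the fault they would be Y1=0, Y2=0.)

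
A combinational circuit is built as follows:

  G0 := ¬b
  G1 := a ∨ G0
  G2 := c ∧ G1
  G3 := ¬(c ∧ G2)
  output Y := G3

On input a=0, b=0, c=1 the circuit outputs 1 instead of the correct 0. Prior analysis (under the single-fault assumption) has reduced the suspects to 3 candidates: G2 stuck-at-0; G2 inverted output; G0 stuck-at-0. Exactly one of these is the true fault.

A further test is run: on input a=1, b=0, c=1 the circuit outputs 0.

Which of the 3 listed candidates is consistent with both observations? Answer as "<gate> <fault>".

G0 stuck-at-0

Evaluate each candidate on input a=1, b=0, c=1:
  G2 stuck-at-0: G0=1, G1=1, G2=0 [stuck-at-0], G3=1 → 1 — eliminated
  G2 inverted output: G0=1, G1=1, G2=0 [inverted output], G3=1 → 1 — eliminated
  G0 stuck-at-0: G0=0 [stuck-at-0], G1=1, G2=1, G3=0 → 0 — matches
Only G0 stuck-at-0 reproduces the observed 0.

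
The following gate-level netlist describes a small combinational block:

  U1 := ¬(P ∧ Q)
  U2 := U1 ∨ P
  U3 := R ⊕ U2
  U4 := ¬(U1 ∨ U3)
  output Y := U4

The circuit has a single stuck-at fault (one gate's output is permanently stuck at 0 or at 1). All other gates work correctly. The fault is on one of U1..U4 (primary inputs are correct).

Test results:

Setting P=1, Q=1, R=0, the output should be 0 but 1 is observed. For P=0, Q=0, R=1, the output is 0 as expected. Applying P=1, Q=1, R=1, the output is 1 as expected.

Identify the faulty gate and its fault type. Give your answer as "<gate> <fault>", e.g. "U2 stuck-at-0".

U3 stuck-at-0

Fault-free values for test 1 (P=1, Q=1, R=0): U1=0, U2=1, U3=1, U4=0, giving Y=0. Observed 1.
Test 1: faults giving observed 1 are {U2 stuck-at-0, U3 stuck-at-0, U4 stuck-at-1}.
Test 2 (P=0, Q=0, R=1): fault-free U1=1, U2=1, U3=0, U4=0 → 0; observed 0. Eliminates U4 stuck-at-1.
Test 3 (P=1, Q=1, R=1): fault-free U1=0, U2=1, U3=0, U4=1 → 1; observed 1. Eliminates U2 stuck-at-0.
Only U3 stuck-at-0 is consistent with every test.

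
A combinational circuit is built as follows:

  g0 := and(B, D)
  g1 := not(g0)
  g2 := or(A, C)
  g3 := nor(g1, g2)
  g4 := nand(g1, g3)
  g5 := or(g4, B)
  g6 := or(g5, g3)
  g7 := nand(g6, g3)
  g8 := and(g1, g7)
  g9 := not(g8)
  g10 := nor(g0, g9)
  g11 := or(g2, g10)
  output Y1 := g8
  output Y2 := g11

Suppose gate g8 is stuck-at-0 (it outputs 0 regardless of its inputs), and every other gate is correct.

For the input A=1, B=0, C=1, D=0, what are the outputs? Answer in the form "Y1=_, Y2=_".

Y1=0, Y2=1

Propagate with g8 forced: g0=0, g1=1, g2=1, g3=0, g4=1, g5=1, g6=1, g7=1, g8=0 [stuck-at-0], g9=1, g10=0, g11=1.
So the outputs are Y1=0, Y2=1. (Without the fault they would be Y1=1, Y2=1.)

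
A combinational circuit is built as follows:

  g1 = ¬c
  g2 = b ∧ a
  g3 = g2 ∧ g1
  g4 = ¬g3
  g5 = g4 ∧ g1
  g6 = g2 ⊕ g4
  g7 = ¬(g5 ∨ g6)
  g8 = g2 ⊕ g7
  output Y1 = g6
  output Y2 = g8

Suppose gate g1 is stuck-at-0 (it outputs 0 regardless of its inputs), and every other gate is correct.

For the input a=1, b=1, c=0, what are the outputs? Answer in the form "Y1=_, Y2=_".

Propagate with g1 forced: g1=0 [stuck-at-0], g2=1, g3=0, g4=1, g5=0, g6=0, g7=1, g8=0.
So the outputs are Y1=0, Y2=0. (Without the fault they would be Y1=1, Y2=1.)

Y1=0, Y2=0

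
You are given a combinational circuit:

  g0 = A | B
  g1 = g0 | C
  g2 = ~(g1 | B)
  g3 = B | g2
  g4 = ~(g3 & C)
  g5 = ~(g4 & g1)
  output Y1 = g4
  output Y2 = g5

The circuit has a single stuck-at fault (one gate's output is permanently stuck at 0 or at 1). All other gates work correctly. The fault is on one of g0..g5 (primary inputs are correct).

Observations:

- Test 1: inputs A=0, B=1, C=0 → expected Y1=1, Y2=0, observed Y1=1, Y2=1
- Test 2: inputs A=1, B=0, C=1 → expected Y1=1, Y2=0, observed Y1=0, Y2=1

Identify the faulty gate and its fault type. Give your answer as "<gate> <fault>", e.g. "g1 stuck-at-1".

Fault-free values for test 1 (A=0, B=1, C=0): g0=1, g1=1, g2=0, g3=1, g4=1, g5=0, giving Y1=1, Y2=0. Observed Y1=1, Y2=1.
Test 1: faults giving observed Y1=1, Y2=1 are {g0 stuck-at-0, g1 stuck-at-0, g5 stuck-at-1}.
Test 2 (A=1, B=0, C=1): fault-free g0=1, g1=1, g2=0, g3=0, g4=1, g5=0 → Y1=1, Y2=0; observed Y1=0, Y2=1. Eliminates g0 stuck-at-0, g5 stuck-at-1.
Only g1 stuck-at-0 is consistent with every test.

g1 stuck-at-0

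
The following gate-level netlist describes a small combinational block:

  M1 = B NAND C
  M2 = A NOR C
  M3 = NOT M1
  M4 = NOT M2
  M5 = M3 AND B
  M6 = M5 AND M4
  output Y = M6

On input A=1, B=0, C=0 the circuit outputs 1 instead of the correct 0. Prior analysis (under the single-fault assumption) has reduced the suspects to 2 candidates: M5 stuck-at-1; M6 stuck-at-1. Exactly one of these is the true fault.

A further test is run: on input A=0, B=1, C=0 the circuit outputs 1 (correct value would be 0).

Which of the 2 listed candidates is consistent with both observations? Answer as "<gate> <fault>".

Evaluate each candidate on input A=0, B=1, C=0:
  M5 stuck-at-1: M1=1, M2=1, M3=0, M4=0, M5=1 [stuck-at-1], M6=0 → 0 — eliminated
  M6 stuck-at-1: M1=1, M2=1, M3=0, M4=0, M5=0, M6=1 [stuck-at-1] → 1 — matches
Only M6 stuck-at-1 reproduces the observed 1.

M6 stuck-at-1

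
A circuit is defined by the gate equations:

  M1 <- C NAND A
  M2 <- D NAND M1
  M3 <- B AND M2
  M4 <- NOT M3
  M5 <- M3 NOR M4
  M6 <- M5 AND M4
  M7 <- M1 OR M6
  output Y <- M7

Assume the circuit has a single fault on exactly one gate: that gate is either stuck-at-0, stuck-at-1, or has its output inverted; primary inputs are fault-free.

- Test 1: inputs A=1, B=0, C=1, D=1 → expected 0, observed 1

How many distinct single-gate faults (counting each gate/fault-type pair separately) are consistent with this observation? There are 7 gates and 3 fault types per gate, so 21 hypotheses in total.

Fault-free: M1=0, M2=1, M3=0, M4=1, M5=0, M6=0, M7=0 → 0. Observed 1.
  M1: stuck-at-1, inverted output ✓; others ✗
  M2: none of the 3 fault types match ✗
  M3: none of the 3 fault types match ✗
  M4: none of the 3 fault types match ✗
  M5: stuck-at-1, inverted output ✓; others ✗
  M6: stuck-at-1, inverted output ✓; others ✗
  M7: stuck-at-1, inverted output ✓; others ✗
Consistent faults: {M1 stuck-at-1, M1 inverted output, M5 stuck-at-1, M5 inverted output, M6 stuck-at-1, M6 inverted output, M7 stuck-at-1, M7 inverted output} — 8 in all.

8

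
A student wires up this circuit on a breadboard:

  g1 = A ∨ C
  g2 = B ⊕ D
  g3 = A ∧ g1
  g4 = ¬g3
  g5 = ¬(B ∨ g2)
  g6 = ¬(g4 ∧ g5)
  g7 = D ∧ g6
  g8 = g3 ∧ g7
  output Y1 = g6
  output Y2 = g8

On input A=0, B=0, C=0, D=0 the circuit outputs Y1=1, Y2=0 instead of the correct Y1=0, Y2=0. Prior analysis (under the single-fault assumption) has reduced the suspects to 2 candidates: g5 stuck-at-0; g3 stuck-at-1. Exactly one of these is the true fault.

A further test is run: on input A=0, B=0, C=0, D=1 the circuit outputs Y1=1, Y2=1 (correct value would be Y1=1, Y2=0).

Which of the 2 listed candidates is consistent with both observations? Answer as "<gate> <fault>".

Evaluate each candidate on input A=0, B=0, C=0, D=1:
  g5 stuck-at-0: g1=0, g2=1, g3=0, g4=1, g5=0 [stuck-at-0], g6=1, g7=1, g8=0 → Y1=1, Y2=0 — eliminated
  g3 stuck-at-1: g1=0, g2=1, g3=1 [stuck-at-1], g4=0, g5=0, g6=1, g7=1, g8=1 → Y1=1, Y2=1 — matches
Only g3 stuck-at-1 reproduces the observed Y1=1, Y2=1.

g3 stuck-at-1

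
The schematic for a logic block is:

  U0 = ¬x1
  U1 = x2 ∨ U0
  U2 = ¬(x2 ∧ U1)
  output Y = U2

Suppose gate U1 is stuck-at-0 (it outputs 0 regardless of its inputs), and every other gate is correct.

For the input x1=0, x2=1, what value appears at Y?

Propagate with U1 forced: U0=1, U1=0 [stuck-at-0], U2=1.
So Y = 1. (Without the fault it would be 0.)

1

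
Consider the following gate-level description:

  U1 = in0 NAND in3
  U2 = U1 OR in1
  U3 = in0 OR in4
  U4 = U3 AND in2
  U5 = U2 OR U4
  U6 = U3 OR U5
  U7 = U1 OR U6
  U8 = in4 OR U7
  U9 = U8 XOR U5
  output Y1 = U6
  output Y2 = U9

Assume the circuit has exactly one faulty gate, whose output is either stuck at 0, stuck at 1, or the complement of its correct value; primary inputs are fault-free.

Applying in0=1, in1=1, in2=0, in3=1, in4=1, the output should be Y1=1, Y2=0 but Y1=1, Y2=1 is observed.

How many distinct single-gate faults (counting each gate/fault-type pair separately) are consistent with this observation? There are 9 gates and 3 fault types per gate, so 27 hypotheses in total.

Fault-free: U1=0, U2=1, U3=1, U4=0, U5=1, U6=1, U7=1, U8=1, U9=0 → Y1=1, Y2=0. Observed Y1=1, Y2=1.
  U1: none of the 3 fault types match ✗
  U2: stuck-at-0, inverted output ✓; others ✗
  U3: none of the 3 fault types match ✗
  U4: none of the 3 fault types match ✗
  U5: stuck-at-0, inverted output ✓; others ✗
  U6: none of the 3 fault types match ✗
  U7: none of the 3 fault types match ✗
  U8: stuck-at-0, inverted output ✓; others ✗
  U9: stuck-at-1, inverted output ✓; others ✗
Consistent faults: {U2 stuck-at-0, U2 inverted output, U5 stuck-at-0, U5 inverted output, U8 stuck-at-0, U8 inverted output, U9 stuck-at-1, U9 inverted output} — 8 in all.

8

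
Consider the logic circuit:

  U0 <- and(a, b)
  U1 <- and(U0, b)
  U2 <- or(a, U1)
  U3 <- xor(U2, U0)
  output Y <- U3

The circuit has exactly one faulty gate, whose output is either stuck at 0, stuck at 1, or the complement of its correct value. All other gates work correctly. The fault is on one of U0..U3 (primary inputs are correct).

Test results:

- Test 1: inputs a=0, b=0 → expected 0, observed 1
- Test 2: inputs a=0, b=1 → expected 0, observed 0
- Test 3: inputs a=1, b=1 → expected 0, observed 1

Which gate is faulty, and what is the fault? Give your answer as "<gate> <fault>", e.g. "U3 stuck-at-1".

Fault-free values for test 1 (a=0, b=0): U0=0, U1=0, U2=0, U3=0, giving Y=0. Observed 1.
Test 1: faults giving observed 1 are {U0 stuck-at-1, U0 inverted output, U1 stuck-at-1, U1 inverted output, U2 stuck-at-1, U2 inverted output, U3 stuck-at-1, U3 inverted output}.
Test 2 (a=0, b=1): fault-free U0=0, U1=0, U2=0, U3=0 → 0; observed 0. Eliminates U1 stuck-at-1, U1 inverted output, U2 stuck-at-1, U2 inverted output, U3 stuck-at-1, U3 inverted output.
Test 3 (a=1, b=1): fault-free U0=1, U1=1, U2=1, U3=0 → 0; observed 1. Eliminates U0 stuck-at-1.
Only U0 inverted output is consistent with every test.

U0 inverted output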